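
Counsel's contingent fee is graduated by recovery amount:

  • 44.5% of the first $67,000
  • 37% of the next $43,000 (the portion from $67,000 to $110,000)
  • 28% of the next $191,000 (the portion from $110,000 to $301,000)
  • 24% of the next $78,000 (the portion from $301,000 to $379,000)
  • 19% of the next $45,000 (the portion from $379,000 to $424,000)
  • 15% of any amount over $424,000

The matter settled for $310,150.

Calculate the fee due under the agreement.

$101,401.00

First $67,000 at 44.5% = $29,815.00
Next $43,000 at 37% = $15,910.00
Next $191,000 at 28% = $53,480.00
Remaining $9,150 at 24% = $2,196.00
Fee: $29,815.00 + $15,910.00 + $53,480.00 + $2,196.00 = $101,401.00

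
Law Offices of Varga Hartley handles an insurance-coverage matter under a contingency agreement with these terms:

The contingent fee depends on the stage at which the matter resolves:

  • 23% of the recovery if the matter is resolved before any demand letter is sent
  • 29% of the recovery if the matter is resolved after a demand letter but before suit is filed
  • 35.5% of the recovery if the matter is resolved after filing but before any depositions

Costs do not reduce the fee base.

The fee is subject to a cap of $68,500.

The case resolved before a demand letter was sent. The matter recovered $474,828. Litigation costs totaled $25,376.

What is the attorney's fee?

$68,500.00

Fee base is the gross recovery, $474,828; costs are reimbursed separately.
The matter resolved before a demand letter was sent, so the 23% rate applies.
$474,828 × 23% = $109,210.44
$109,210.44 exceeds the $68,500 cap, so the fee is capped at $68,500.00.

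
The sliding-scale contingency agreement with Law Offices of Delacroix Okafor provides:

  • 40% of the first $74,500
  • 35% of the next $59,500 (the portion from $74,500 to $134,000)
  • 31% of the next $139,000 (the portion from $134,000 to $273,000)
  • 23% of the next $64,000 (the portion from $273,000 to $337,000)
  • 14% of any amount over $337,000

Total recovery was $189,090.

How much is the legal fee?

$67,702.90

First $74,500 at 40% = $29,800.00
Next $59,500 at 35% = $20,825.00
Remaining $55,090 at 31% = $17,077.90
Fee: $29,800.00 + $20,825.00 + $17,077.90 = $67,702.90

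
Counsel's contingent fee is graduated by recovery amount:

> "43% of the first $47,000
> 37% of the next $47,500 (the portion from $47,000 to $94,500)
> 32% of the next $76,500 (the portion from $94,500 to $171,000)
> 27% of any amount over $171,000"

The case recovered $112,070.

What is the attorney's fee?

$43,407.40

First $47,000 at 43% = $20,210.00
Next $47,500 at 37% = $17,575.00
Remaining $17,570 at 32% = $5,622.40
Fee: $20,210.00 + $17,575.00 + $5,622.40 = $43,407.40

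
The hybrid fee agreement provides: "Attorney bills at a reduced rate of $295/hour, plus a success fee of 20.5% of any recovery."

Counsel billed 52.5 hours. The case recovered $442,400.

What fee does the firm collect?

Hourly: 52.5 × $295 = $15,487.50
Success fee: 20.5% of $442,400 = $90,692.00
Total: $15,487.50 + $90,692.00 = $106,179.50

$106,179.50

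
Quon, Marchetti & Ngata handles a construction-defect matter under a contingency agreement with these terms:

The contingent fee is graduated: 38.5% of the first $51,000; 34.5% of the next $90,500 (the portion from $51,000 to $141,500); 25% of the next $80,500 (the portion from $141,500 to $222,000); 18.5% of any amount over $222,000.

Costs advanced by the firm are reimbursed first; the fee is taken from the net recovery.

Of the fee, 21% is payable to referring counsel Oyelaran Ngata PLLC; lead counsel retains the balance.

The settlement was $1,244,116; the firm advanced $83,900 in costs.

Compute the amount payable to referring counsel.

Fee base (net of costs): $1,244,116 − $83,900 = $1,160,216
First $51,000 at 38.5% = $19,635.00
Next $90,500 at 34.5% = $31,222.50
Next $80,500 at 25% = $20,125.00
Remaining $938,216 at 18.5% = $173,569.96
Fee: $19,635.00 + $31,222.50 + $20,125.00 + $173,569.96 = $244,552.46
Referral share: 21% of $244,552.46 = $51,356.02; lead counsel retains $244,552.46 − $51,356.02 = $193,196.44.

$51,356.02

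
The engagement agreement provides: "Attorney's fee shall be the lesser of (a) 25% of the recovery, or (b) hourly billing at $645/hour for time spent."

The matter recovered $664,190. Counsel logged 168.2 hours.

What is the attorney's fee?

(a) 25% of $664,190 = $166,047.50
(b) 168.2 × $645 = $108,489.00
The lesser is (b): $108,489.00.

$108,489.00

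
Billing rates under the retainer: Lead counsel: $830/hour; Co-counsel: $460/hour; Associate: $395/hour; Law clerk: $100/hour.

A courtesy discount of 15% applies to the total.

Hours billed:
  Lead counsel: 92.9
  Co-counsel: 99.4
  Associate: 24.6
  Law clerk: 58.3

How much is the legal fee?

$117,621.30

Lead counsel: 92.9 × $830 = $77,107.00
Co-counsel: 99.4 × $460 = $45,724.00
Associate: 24.6 × $395 = $9,717.00
Law clerk: 58.3 × $100 = $5,830.00
Subtotal: $138,378.00
Less 15% discount: −$20,756.70
Total: $138,378.00 − $20,756.70 = $117,621.30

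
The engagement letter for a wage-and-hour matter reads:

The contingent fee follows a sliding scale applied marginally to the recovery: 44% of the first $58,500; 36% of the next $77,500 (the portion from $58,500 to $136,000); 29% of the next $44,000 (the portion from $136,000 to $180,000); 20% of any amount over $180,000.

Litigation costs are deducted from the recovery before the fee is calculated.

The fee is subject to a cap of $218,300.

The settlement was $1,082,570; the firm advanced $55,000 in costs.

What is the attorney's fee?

$218,300.00

Fee base (net of costs): $1,082,570 − $55,000 = $1,027,570
First $58,500 at 44% = $25,740.00
Next $77,500 at 36% = $27,900.00
Next $44,000 at 29% = $12,760.00
Remaining $847,570 at 20% = $169,514.00
Fee: $25,740.00 + $27,900.00 + $12,760.00 + $169,514.00 = $235,914.00
$235,914.00 exceeds the $218,300 cap, so the fee is capped at $218,300.00.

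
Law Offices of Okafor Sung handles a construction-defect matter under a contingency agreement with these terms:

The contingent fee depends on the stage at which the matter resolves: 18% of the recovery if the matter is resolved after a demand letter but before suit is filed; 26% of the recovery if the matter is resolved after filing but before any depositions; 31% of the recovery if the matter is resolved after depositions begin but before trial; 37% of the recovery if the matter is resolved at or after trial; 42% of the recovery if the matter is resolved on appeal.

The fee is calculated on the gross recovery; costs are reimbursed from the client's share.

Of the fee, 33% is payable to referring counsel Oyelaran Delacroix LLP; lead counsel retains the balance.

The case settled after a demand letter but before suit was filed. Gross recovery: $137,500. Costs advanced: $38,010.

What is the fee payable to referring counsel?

Fee base is the gross recovery, $137,500; costs are reimbursed separately.
The matter settled after a demand letter but before suit was filed, so the 18% rate applies.
$137,500 × 18% = $24,750.00
Referral share: 33% of $24,750.00 = $8,167.50; lead counsel retains $24,750.00 − $8,167.50 = $16,582.50.

$8,167.50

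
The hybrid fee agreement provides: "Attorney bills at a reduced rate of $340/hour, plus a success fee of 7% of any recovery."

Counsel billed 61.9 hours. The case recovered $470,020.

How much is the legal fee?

Hourly: 61.9 × $340 = $21,046.00
Success fee: 7% of $470,020 = $32,901.40
Total: $21,046.00 + $32,901.40 = $53,947.40

$53,947.40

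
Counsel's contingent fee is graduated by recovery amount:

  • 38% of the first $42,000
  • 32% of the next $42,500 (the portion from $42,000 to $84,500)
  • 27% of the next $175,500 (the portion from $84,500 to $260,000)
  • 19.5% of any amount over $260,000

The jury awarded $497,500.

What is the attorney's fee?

$123,257.50

First $42,000 at 38% = $15,960.00
Next $42,500 at 32% = $13,600.00
Next $175,500 at 27% = $47,385.00
Remaining $237,500 at 19.5% = $46,312.50
Fee: $15,960.00 + $13,600.00 + $47,385.00 + $46,312.50 = $123,257.50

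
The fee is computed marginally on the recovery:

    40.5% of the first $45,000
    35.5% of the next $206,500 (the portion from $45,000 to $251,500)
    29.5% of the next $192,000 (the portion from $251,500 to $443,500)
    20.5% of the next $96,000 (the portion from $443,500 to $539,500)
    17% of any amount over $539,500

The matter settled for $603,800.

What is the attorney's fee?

$178,783.50

First $45,000 at 40.5% = $18,225.00
Next $206,500 at 35.5% = $73,307.50
Next $192,000 at 29.5% = $56,640.00
Next $96,000 at 20.5% = $19,680.00
Remaining $64,300 at 17% = $10,931.00
Fee: $18,225.00 + $73,307.50 + $56,640.00 + $19,680.00 + $10,931.00 = $178,783.50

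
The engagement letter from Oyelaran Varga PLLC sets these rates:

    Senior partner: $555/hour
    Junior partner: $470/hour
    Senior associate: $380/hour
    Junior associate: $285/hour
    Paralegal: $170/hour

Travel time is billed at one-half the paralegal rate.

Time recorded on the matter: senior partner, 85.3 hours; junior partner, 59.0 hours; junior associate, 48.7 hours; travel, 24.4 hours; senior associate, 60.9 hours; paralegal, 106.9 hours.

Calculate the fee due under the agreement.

Senior partner: 85.3 × $555 = $47,341.50
Junior partner: 59.0 × $470 = $27,730.00
Senior associate: 60.9 × $380 = $23,142.00
Junior associate: 48.7 × $285 = $13,879.50
Paralegal: 106.9 × $170 = $18,173.00
Subtotal: $47,341.50 + $27,730.00 + $23,142.00 + $13,879.50 + $18,173.00 = $130,266.00
Travel: 24.4 × ($170 ÷ 2) = 24.4 × $85.00 = $2,074.00
Total: $130,266.00 + $2,074.00 = $132,340.00

$132,340.00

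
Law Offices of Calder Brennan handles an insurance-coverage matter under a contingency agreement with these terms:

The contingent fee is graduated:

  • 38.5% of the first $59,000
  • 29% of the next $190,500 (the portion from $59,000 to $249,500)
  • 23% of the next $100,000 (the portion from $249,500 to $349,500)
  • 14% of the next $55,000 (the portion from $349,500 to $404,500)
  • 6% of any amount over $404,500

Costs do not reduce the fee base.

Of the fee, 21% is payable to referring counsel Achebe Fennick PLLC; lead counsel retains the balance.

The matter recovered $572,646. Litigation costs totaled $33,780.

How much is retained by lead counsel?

Fee base is the gross recovery, $572,646; costs are reimbursed separately.
First $59,000 at 38.5% = $22,715.00
Next $190,500 at 29% = $55,245.00
Next $100,000 at 23% = $23,000.00
Next $55,000 at 14% = $7,700.00
Remaining $168,146 at 6% = $10,088.76
Fee: $22,715.00 + $55,245.00 + $23,000.00 + $7,700.00 + $10,088.76 = $118,748.76
Referral share: 21% of $118,748.76 = $24,937.24; lead counsel retains $118,748.76 − $24,937.24 = $93,811.52.

$93,811.52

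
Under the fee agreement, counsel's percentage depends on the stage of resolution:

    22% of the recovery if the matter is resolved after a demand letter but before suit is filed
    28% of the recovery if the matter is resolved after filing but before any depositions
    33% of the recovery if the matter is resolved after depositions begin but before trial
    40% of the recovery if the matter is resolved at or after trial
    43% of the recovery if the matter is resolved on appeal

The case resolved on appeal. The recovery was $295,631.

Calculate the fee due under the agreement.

$127,121.33

The matter resolved on appeal, so the 43% rate applies.
$295,631 × 43% = $127,121.33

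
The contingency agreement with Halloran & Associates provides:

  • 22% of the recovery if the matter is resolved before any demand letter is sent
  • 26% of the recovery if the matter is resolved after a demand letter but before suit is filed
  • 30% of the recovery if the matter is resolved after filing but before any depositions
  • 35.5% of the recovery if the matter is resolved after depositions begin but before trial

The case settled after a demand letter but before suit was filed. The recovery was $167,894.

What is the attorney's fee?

The matter settled after a demand letter but before suit was filed, so the 26% rate applies.
$167,894 × 26% = $43,652.44

$43,652.44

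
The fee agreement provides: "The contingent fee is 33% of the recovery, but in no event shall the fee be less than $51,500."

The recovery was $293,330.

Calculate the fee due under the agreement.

$96,798.90

33% of $293,330 = $96,798.90
That exceeds the $51,500 minimum.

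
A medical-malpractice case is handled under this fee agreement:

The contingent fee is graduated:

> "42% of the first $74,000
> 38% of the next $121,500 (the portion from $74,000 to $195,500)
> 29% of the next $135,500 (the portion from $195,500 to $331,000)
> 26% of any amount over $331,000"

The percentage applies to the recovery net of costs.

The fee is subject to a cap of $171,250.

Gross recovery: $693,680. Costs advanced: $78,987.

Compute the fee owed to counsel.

$171,250.00

Fee base (net of costs): $693,680 − $78,987 = $614,693
First $74,000 at 42% = $31,080.00
Next $121,500 at 38% = $46,170.00
Next $135,500 at 29% = $39,295.00
Remaining $283,693 at 26% = $73,760.18
Fee: $31,080.00 + $46,170.00 + $39,295.00 + $73,760.18 = $190,305.18
$190,305.18 exceeds the $171,250 cap, so the fee is capped at $171,250.00.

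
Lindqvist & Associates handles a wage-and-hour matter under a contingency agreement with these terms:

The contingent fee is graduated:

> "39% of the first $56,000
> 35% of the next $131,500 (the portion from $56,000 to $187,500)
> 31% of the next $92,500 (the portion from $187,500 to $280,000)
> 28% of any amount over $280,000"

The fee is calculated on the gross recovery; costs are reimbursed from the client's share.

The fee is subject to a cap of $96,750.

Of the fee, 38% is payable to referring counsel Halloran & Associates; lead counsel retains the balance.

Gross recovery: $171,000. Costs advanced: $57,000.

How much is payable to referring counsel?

Fee base is the gross recovery, $171,000; costs are reimbursed separately.
First $56,000 at 39% = $21,840.00
Remaining $115,000 at 35% = $40,250.00
Fee: $21,840.00 + $40,250.00 = $62,090.00
$62,090.00 is under the $96,750 cap.
Referral share: 38% of $62,090.00 = $23,594.20; lead counsel retains $62,090.00 − $23,594.20 = $38,495.80.

$23,594.20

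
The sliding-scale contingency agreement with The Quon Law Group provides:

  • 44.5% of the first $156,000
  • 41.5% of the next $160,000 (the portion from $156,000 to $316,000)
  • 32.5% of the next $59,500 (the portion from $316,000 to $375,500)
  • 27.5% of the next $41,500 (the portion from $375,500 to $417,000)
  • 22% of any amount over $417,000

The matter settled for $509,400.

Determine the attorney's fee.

$186,898.00

First $156,000 at 44.5% = $69,420.00
Next $160,000 at 41.5% = $66,400.00
Next $59,500 at 32.5% = $19,337.50
Next $41,500 at 27.5% = $11,412.50
Remaining $92,400 at 22% = $20,328.00
Fee: $69,420.00 + $66,400.00 + $19,337.50 + $11,412.50 + $20,328.00 = $186,898.00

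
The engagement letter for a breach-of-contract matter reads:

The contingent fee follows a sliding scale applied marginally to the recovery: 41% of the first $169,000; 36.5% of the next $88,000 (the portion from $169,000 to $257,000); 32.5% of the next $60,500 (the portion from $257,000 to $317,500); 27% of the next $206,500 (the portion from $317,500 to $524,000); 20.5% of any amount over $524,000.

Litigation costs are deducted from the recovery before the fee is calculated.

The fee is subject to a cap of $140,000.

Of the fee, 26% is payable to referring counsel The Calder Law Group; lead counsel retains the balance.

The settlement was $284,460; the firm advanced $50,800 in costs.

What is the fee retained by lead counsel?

$68,739.27

Fee base (net of costs): $284,460 − $50,800 = $233,660
First $169,000 at 41% = $69,290.00
Remaining $64,660 at 36.5% = $23,600.90
Fee: $69,290.00 + $23,600.90 = $92,890.90
$92,890.90 is under the $140,000 cap.
Referral share: 26% of $92,890.90 = $24,151.63; lead counsel retains $92,890.90 − $24,151.63 = $68,739.27.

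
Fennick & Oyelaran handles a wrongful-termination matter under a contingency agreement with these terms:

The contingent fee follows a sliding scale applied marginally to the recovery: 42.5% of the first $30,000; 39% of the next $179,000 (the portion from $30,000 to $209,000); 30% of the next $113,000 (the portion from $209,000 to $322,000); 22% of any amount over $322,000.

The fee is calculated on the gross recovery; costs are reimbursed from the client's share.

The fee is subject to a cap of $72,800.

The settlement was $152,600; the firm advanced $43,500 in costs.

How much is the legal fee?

$60,564.00

Fee base is the gross recovery, $152,600; costs are reimbursed separately.
First $30,000 at 42.5% = $12,750.00
Remaining $122,600 at 39% = $47,814.00
Fee: $12,750.00 + $47,814.00 = $60,564.00
$60,564.00 is under the $72,800 cap.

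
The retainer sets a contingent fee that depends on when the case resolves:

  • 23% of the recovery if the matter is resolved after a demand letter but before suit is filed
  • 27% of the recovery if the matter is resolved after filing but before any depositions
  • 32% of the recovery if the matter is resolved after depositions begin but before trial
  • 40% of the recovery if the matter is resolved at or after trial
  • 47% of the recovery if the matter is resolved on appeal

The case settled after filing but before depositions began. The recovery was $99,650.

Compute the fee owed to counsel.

The matter settled after filing but before depositions began, so the 27% rate applies.
$99,650 × 27% = $26,905.50

$26,905.50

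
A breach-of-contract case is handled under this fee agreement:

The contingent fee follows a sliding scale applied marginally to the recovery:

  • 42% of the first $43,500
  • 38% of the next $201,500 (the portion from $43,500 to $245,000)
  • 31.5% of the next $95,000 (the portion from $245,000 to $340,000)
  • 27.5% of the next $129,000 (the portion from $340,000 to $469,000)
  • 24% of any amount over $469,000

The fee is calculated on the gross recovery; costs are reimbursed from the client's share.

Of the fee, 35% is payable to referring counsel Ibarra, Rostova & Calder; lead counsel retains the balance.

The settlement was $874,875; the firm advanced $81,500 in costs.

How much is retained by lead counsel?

$167,472.50

Fee base is the gross recovery, $874,875; costs are reimbursed separately.
First $43,500 at 42% = $18,270.00
Next $201,500 at 38% = $76,570.00
Next $95,000 at 31.5% = $29,925.00
Next $129,000 at 27.5% = $35,475.00
Remaining $405,875 at 24% = $97,410.00
Fee: $18,270.00 + $76,570.00 + $29,925.00 + $35,475.00 + $97,410.00 = $257,650.00
Referral share: 35% of $257,650.00 = $90,177.50; lead counsel retains $257,650.00 − $90,177.50 = $167,472.50.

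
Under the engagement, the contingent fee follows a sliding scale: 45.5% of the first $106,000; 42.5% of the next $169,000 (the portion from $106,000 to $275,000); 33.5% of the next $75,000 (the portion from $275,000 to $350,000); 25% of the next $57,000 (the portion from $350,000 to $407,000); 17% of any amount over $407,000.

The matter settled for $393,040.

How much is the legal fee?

$155,940.00

First $106,000 at 45.5% = $48,230.00
Next $169,000 at 42.5% = $71,825.00
Next $75,000 at 33.5% = $25,125.00
Remaining $43,040 at 25% = $10,760.00
Fee: $48,230.00 + $71,825.00 + $25,125.00 + $10,760.00 = $155,940.00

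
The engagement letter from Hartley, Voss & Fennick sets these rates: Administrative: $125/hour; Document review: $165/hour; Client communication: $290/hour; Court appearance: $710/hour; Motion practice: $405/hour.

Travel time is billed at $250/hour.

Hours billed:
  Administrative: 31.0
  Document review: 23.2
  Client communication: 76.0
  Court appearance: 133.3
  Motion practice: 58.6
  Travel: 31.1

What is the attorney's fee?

Administrative: 31.0 × $125 = $3,875.00
Document review: 23.2 × $165 = $3,828.00
Client communication: 76.0 × $290 = $22,040.00
Court appearance: 133.3 × $710 = $94,643.00
Motion practice: 58.6 × $405 = $23,733.00
Subtotal: $3,875.00 + $3,828.00 + $22,040.00 + $94,643.00 + $23,733.00 = $148,119.00
Travel: 31.1 × $250 = $7,775.00
Total: $148,119.00 + $7,775.00 = $155,894.00

$155,894.00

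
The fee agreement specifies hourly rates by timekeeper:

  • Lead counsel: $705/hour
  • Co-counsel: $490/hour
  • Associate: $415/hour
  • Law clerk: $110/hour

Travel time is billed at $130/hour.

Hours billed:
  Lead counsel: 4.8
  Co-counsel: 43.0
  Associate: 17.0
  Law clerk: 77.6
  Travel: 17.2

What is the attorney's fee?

Lead counsel: 4.8 × $705 = $3,384.00
Co-counsel: 43.0 × $490 = $21,070.00
Associate: 17.0 × $415 = $7,055.00
Law clerk: 77.6 × $110 = $8,536.00
Subtotal: $3,384.00 + $21,070.00 + $7,055.00 + $8,536.00 = $40,045.00
Travel: 17.2 × $130 = $2,236.00
Total: $40,045.00 + $2,236.00 = $42,281.00

$42,281.00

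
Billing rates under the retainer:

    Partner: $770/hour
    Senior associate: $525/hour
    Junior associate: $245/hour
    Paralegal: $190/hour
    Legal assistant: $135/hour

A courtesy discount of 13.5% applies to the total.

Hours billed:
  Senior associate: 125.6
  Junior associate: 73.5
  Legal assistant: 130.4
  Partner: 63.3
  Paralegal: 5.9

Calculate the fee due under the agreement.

Partner: 63.3 × $770 = $48,741.00
Senior associate: 125.6 × $525 = $65,940.00
Junior associate: 73.5 × $245 = $18,007.50
Paralegal: 5.9 × $190 = $1,121.00
Legal assistant: 130.4 × $135 = $17,604.00
Subtotal: $151,413.50
Less 13.5% discount: −$20,440.82
Total: $151,413.50 − $20,440.82 = $130,972.68

$130,972.68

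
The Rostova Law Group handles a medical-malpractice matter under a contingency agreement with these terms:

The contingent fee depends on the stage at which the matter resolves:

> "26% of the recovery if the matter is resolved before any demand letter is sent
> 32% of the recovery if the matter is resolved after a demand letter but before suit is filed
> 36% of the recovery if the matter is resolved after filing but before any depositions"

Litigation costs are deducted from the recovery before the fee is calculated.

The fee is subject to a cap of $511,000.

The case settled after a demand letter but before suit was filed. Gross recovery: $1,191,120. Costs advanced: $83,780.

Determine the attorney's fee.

Fee base (net of costs): $1,191,120 − $83,780 = $1,107,340
The matter settled after a demand letter but before suit was filed, so the 32% rate applies.
$1,107,340 × 32% = $354,348.80
$354,348.80 is under the $511,000 cap.

$354,348.80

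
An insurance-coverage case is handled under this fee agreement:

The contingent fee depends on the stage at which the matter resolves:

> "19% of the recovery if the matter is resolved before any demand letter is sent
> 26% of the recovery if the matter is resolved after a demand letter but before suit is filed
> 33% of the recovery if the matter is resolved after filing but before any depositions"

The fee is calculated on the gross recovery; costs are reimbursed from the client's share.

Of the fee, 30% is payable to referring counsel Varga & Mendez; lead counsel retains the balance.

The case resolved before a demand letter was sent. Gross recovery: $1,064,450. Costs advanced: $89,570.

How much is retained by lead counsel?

Fee base is the gross recovery, $1,064,450; costs are reimbursed separately.
The matter resolved before a demand letter was sent, so the 19% rate applies.
$1,064,450 × 19% = $202,245.50
Referral share: 30% of $202,245.50 = $60,673.65; lead counsel retains $202,245.50 − $60,673.65 = $141,571.85.

$141,571.85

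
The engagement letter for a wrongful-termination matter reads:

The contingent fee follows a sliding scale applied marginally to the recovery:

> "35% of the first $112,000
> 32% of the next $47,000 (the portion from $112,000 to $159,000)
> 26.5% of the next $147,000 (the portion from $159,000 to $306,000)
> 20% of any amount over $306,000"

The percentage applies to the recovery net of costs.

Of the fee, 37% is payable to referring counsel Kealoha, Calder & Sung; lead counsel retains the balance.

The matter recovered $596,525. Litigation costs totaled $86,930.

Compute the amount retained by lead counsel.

$84,365.82

Fee base (net of costs): $596,525 − $86,930 = $509,595
First $112,000 at 35% = $39,200.00
Next $47,000 at 32% = $15,040.00
Next $147,000 at 26.5% = $38,955.00
Remaining $203,595 at 20% = $40,719.00
Fee: $39,200.00 + $15,040.00 + $38,955.00 + $40,719.00 = $133,914.00
Referral share: 37% of $133,914.00 = $49,548.18; lead counsel retains $133,914.00 − $49,548.18 = $84,365.82.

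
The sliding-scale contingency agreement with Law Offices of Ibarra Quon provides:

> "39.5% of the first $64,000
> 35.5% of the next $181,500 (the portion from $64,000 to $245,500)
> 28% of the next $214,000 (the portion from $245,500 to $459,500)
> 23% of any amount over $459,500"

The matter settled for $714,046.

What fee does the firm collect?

First $64,000 at 39.5% = $25,280.00
Next $181,500 at 35.5% = $64,432.50
Next $214,000 at 28% = $59,920.00
Remaining $254,546 at 23% = $58,545.58
Fee: $25,280.00 + $64,432.50 + $59,920.00 + $58,545.58 = $208,178.08

$208,178.08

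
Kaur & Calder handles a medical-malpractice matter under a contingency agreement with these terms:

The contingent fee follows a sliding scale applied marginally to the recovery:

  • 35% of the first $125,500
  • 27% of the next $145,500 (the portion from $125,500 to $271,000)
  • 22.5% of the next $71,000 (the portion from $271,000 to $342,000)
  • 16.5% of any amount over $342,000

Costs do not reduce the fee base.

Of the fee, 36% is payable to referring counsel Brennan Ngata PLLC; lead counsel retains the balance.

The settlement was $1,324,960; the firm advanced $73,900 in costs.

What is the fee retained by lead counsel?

$167,278.98

Fee base is the gross recovery, $1,324,960; costs are reimbursed separately.
First $125,500 at 35% = $43,925.00
Next $145,500 at 27% = $39,285.00
Next $71,000 at 22.5% = $15,975.00
Remaining $982,960 at 16.5% = $162,188.40
Fee: $43,925.00 + $39,285.00 + $15,975.00 + $162,188.40 = $261,373.40
Referral share: 36% of $261,373.40 = $94,094.42; lead counsel retains $261,373.40 − $94,094.42 = $167,278.98.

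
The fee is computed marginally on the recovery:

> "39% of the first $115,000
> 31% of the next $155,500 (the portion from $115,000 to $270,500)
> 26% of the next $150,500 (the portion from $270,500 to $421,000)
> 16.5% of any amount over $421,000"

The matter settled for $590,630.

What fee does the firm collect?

First $115,000 at 39% = $44,850.00
Next $155,500 at 31% = $48,205.00
Next $150,500 at 26% = $39,130.00
Remaining $169,630 at 16.5% = $27,988.95
Fee: $44,850.00 + $48,205.00 + $39,130.00 + $27,988.95 = $160,173.95

$160,173.95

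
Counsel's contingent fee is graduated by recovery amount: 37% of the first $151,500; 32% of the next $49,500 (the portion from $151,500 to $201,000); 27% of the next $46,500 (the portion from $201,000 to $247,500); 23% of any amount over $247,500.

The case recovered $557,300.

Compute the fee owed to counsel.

$155,704.00

First $151,500 at 37% = $56,055.00
Next $49,500 at 32% = $15,840.00
Next $46,500 at 27% = $12,555.00
Remaining $309,800 at 23% = $71,254.00
Fee: $56,055.00 + $15,840.00 + $12,555.00 + $71,254.00 = $155,704.00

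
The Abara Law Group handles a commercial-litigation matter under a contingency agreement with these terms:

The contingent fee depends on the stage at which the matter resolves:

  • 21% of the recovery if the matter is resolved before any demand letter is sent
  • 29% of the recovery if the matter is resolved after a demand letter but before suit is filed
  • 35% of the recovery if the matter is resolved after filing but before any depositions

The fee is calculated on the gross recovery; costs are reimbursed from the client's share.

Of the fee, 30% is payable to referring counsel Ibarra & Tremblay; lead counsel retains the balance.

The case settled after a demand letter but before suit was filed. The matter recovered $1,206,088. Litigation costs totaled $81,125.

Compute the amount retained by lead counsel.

Fee base is the gross recovery, $1,206,088; costs are reimbursed separately.
The matter settled after a demand letter but before suit was filed, so the 29% rate applies.
$1,206,088 × 29% = $349,765.52
Referral share: 30% of $349,765.52 = $104,929.66; lead counsel retains $349,765.52 − $104,929.66 = $244,835.86.

$244,835.86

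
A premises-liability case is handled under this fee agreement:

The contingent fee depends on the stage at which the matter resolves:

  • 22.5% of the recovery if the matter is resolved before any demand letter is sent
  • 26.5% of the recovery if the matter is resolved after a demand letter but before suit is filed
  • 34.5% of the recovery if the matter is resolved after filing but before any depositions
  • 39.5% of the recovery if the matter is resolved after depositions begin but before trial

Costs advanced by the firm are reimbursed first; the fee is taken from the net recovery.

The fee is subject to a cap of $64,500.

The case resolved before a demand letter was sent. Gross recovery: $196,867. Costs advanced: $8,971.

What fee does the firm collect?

Fee base (net of costs): $196,867 − $8,971 = $187,896
The matter resolved before a demand letter was sent, so the 22.5% rate applies.
$187,896 × 22.5% = $42,276.60
$42,276.60 is under the $64,500 cap.

$42,276.60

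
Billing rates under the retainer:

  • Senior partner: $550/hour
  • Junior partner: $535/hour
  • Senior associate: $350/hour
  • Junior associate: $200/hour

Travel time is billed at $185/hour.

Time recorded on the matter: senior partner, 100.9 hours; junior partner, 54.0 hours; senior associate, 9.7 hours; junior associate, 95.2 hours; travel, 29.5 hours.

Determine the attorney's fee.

$112,277.50

Senior partner: 100.9 × $550 = $55,495.00
Junior partner: 54.0 × $535 = $28,890.00
Senior associate: 9.7 × $350 = $3,395.00
Junior associate: 95.2 × $200 = $19,040.00
Subtotal: $55,495.00 + $28,890.00 + $3,395.00 + $19,040.00 = $106,820.00
Travel: 29.5 × $185 = $5,457.50
Total: $106,820.00 + $5,457.50 = $112,277.50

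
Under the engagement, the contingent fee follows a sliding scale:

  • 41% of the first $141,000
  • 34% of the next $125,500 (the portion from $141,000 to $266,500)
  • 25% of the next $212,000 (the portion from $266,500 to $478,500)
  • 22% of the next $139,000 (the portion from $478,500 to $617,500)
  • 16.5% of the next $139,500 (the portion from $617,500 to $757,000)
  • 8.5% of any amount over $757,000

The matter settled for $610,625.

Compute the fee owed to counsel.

$182,547.50

First $141,000 at 41% = $57,810.00
Next $125,500 at 34% = $42,670.00
Next $212,000 at 25% = $53,000.00
Remaining $132,125 at 22% = $29,067.50
Fee: $57,810.00 + $42,670.00 + $53,000.00 + $29,067.50 = $182,547.50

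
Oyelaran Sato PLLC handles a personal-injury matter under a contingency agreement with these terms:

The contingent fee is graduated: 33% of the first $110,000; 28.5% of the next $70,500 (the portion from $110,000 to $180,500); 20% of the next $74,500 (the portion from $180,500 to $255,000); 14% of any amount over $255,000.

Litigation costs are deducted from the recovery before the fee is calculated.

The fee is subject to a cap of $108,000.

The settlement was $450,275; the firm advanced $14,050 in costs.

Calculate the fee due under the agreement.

$96,664.00

Fee base (net of costs): $450,275 − $14,050 = $436,225
First $110,000 at 33% = $36,300.00
Next $70,500 at 28.5% = $20,092.50
Next $74,500 at 20% = $14,900.00
Remaining $181,225 at 14% = $25,371.50
Fee: $36,300.00 + $20,092.50 + $14,900.00 + $25,371.50 = $96,664.00
$96,664.00 is under the $108,000 cap.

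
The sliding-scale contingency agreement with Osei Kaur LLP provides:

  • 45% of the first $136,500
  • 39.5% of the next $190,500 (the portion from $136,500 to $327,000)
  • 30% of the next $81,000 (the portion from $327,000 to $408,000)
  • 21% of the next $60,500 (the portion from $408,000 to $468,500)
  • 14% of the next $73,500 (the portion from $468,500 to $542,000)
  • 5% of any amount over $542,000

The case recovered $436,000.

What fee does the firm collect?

$166,852.50

First $136,500 at 45% = $61,425.00
Next $190,500 at 39.5% = $75,247.50
Next $81,000 at 30% = $24,300.00
Remaining $28,000 at 21% = $5,880.00
Fee: $61,425.00 + $75,247.50 + $24,300.00 + $5,880.00 = $166,852.50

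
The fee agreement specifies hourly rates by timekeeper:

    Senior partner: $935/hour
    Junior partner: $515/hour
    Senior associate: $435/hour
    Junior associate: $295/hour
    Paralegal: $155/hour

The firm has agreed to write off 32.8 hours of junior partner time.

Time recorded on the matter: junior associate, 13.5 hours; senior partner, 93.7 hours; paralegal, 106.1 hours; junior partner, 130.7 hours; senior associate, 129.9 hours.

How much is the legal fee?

Senior partner: 93.7 × $935 = $87,609.50
Junior partner: 130.7 × $515 = $67,310.50
Senior associate: 129.9 × $435 = $56,506.50
Junior associate: 13.5 × $295 = $3,982.50
Paralegal: 106.1 × $155 = $16,445.50
Subtotal: $231,854.50
Write-off: 32.8 × $515 = $16,892.00
Total: $231,854.50 − $16,892.00 = $214,962.50

$214,962.50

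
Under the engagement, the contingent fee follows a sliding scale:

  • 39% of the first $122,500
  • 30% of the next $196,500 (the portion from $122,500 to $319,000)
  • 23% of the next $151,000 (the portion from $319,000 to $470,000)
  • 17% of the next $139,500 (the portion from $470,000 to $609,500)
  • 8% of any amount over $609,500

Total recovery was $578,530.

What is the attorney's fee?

$159,905.10

First $122,500 at 39% = $47,775.00
Next $196,500 at 30% = $58,950.00
Next $151,000 at 23% = $34,730.00
Remaining $108,530 at 17% = $18,450.10
Fee: $47,775.00 + $58,950.00 + $34,730.00 + $18,450.10 = $159,905.10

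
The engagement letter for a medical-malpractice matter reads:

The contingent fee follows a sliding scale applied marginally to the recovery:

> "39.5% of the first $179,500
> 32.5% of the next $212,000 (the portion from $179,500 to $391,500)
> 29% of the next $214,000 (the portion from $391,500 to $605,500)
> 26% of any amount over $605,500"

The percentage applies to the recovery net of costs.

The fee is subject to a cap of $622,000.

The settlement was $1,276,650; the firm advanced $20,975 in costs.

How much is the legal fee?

$370,908.00

Fee base (net of costs): $1,276,650 − $20,975 = $1,255,675
First $179,500 at 39.5% = $70,902.50
Next $212,000 at 32.5% = $68,900.00
Next $214,000 at 29% = $62,060.00
Remaining $650,175 at 26% = $169,045.50
Fee: $70,902.50 + $68,900.00 + $62,060.00 + $169,045.50 = $370,908.00
$370,908.00 is under the $622,000 cap.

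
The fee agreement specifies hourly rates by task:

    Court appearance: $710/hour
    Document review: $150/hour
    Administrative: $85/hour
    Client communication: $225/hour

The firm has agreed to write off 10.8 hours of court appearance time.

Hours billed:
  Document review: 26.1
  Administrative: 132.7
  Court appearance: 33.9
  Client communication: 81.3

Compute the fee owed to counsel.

$49,888.00

Court appearance: 33.9 × $710 = $24,069.00
Document review: 26.1 × $150 = $3,915.00
Administrative: 132.7 × $85 = $11,279.50
Client communication: 81.3 × $225 = $18,292.50
Subtotal: $57,556.00
Write-off: 10.8 × $710 = $7,668.00
Total: $57,556.00 − $7,668.00 = $49,888.00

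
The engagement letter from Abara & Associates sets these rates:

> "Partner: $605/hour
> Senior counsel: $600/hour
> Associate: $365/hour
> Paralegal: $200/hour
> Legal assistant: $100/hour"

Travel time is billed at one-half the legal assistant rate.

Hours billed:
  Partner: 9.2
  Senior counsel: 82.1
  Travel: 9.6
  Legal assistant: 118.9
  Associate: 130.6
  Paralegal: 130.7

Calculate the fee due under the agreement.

Partner: 9.2 × $605 = $5,566.00
Senior counsel: 82.1 × $600 = $49,260.00
Associate: 130.6 × $365 = $47,669.00
Paralegal: 130.7 × $200 = $26,140.00
Legal assistant: 118.9 × $100 = $11,890.00
Subtotal: $5,566.00 + $49,260.00 + $47,669.00 + $26,140.00 + $11,890.00 = $140,525.00
Travel: 9.6 × ($100 ÷ 2) = 9.6 × $50.00 = $480.00
Total: $140,525.00 + $480.00 = $141,005.00

$141,005.00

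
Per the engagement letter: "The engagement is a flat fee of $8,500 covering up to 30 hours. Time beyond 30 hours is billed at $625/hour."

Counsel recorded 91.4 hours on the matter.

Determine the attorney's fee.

$46,875.00

Flat fee: $8,500.00
Excess hours: 91.4 − 30 = 61.4
Overrun: 61.4 × $625 = $38,375.00
Total: $8,500.00 + $38,375.00 = $46,875.00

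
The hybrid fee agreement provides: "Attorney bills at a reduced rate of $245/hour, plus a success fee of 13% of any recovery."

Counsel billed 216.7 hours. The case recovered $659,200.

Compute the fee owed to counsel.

$138,787.50

Hourly: 216.7 × $245 = $53,091.50
Success fee: 13% of $659,200 = $85,696.00
Total: $53,091.50 + $85,696.00 = $138,787.50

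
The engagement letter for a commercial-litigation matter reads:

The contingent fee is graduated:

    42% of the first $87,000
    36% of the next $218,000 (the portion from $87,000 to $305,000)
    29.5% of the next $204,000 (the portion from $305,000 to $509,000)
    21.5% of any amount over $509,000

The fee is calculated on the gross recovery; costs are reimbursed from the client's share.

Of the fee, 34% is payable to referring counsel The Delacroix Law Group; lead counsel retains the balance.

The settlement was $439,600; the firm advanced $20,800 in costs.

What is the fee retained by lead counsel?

Fee base is the gross recovery, $439,600; costs are reimbursed separately.
First $87,000 at 42% = $36,540.00
Next $218,000 at 36% = $78,480.00
Remaining $134,600 at 29.5% = $39,707.00
Fee: $36,540.00 + $78,480.00 + $39,707.00 = $154,727.00
Referral share: 34% of $154,727.00 = $52,607.18; lead counsel retains $154,727.00 − $52,607.18 = $102,119.82.

$102,119.82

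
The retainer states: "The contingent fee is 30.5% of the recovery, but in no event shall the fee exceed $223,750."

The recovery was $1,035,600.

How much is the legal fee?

30.5% of $1,035,600 = $315,858.00
That exceeds the $223,750 cap, so the fee is capped at $223,750.

$223,750.00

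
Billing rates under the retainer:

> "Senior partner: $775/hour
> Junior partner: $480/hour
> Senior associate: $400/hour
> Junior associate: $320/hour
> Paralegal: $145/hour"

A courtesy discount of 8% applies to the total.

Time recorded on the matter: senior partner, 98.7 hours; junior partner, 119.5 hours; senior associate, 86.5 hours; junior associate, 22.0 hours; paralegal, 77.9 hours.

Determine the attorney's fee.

$171,844.96

Senior partner: 98.7 × $775 = $76,492.50
Junior partner: 119.5 × $480 = $57,360.00
Senior associate: 86.5 × $400 = $34,600.00
Junior associate: 22.0 × $320 = $7,040.00
Paralegal: 77.9 × $145 = $11,295.50
Subtotal: $186,788.00
Less 8% discount: −$14,943.04
Total: $186,788.00 − $14,943.04 = $171,844.96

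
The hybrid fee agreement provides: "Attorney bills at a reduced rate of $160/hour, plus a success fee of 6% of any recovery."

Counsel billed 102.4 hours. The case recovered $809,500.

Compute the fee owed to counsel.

$64,954.00

Hourly: 102.4 × $160 = $16,384.00
Success fee: 6% of $809,500 = $48,570.00
Total: $16,384.00 + $48,570.00 = $64,954.00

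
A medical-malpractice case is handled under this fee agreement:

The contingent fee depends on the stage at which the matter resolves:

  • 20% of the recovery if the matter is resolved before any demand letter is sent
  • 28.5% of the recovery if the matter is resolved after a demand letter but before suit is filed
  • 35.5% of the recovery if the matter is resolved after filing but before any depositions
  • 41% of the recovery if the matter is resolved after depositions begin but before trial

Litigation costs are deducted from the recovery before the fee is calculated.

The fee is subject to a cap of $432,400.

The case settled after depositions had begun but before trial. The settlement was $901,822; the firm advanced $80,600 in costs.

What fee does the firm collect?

$336,701.02

Fee base (net of costs): $901,822 − $80,600 = $821,222
The matter settled after depositions had begun but before trial, so the 41% rate applies.
$821,222 × 41% = $336,701.02
$336,701.02 is under the $432,400 cap.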